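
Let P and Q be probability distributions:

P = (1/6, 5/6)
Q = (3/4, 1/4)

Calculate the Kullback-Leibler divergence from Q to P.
D(P||Q) = Σ P(i) log₂(P(i)/Q(i))
  i=0: (1/6) × log₂((1/6)/(3/4)) = (1/6) × log₂(2/9) = -0.3617
  i=1: (5/6) × log₂((5/6)/(1/4)) = (5/6) × log₂(10/3) = 1.4475
D(P||Q) = -0.3617 + 1.4475
  = 1.0858 bits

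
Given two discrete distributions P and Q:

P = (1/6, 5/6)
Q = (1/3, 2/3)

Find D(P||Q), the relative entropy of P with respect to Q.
D(P||Q) = Σ P(i) log₂(P(i)/Q(i))
  i=0: (1/6) × log₂((1/6)/(1/3)) = (1/6) × log₂(1/2) = -0.1667
  i=1: (5/6) × log₂((5/6)/(2/3)) = (5/6) × log₂(5/4) = 0.2683
D(P||Q) = -0.1667 + 0.2683
  = 0.1016 bits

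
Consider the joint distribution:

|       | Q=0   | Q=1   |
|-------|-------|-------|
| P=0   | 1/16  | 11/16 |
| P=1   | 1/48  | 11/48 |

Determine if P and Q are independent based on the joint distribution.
Marginal P(P) (row sums):
  P(P=0) = 1/16 + 11/16 = 3/4
  P(P=1) = 1/48 + 11/48 = 1/4
Marginal P(Q) (column sums):
  P(Q=0) = 1/16 + 1/48 = 1/12
  P(Q=1) = 11/16 + 11/48 = 11/12

P and Q are independent iff P(P=i,Q=j) = P(P=i)·P(Q=j) for every cell.
  P(P=0)·P(Q=0) = 3/4 × 1/12 = 1/16 = P(P=0,Q=0) ✓
  P(P=0)·P(Q=1) = 3/4 × 11/12 = 11/16 = P(P=0,Q=1) ✓
  P(P=1)·P(Q=0) = 1/4 × 1/12 = 1/48 = P(P=1,Q=0) ✓
  P(P=1)·P(Q=1) = 1/4 × 11/12 = 11/48 = P(P=1,Q=1) ✓

Yes, P and Q are independent: every cell factors, so I(P;Q) = 0 bits.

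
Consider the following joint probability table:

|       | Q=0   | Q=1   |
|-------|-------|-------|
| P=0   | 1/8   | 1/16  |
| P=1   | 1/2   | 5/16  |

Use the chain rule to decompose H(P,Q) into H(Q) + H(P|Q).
By the chain rule: H(P,Q) = H(Q) + H(P|Q)

Marginal P(Q) (column sums):
  P(Q=0) = 1/8 + 1/2 = 5/8
  P(Q=1) = 1/16 + 5/16 = 3/8
H(Q) = -[(5/8)·log₂(5/8) + (3/8)·log₂(3/8)]
  = 0.4238 + 0.5306
  = 0.9544 bits
H(P|Q) = -Σ P(P,Q)·log₂ P(P|Q), where P(P|Q) = P(P,Q) / P(Q)
  (P=0,Q=0): P(P|Q) = (1/8)/(5/8) = 1/5;  -(1/8)·log₂(1/5) = 0.2902
  (P=0,Q=1): P(P|Q) = (1/16)/(3/8) = 1/6;  -(1/16)·log₂(1/6) = 0.1616
  (P=1,Q=0): P(P|Q) = (1/2)/(5/8) = 4/5;  -(1/2)·log₂(4/5) = 0.1610
  (P=1,Q=1): P(P|Q) = (5/16)/(3/8) = 5/6;  -(5/16)·log₂(5/6) = 0.0822
H(P|Q) = 0.2902 + 0.1616 + 0.1610 + 0.0822
  = 0.6950 bits

H(P,Q) = H(Q) + H(P|Q) = 0.9544 + 0.6950 = 1.6494 bits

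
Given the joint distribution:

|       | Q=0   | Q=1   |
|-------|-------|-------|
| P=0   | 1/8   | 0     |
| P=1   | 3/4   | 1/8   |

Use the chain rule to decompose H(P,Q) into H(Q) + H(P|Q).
By the chain rule: H(P,Q) = H(Q) + H(P|Q)

Marginal P(Q) (column sums):
  P(Q=0) = 1/8 + 3/4 = 7/8
  P(Q=1) = 0 + 1/8 = 1/8
H(Q) = -[(7/8)·log₂(7/8) + (1/8)·log₂(1/8)]
  = 0.1686 + 0.3750
  = 0.5436 bits
H(P|Q) = -Σ P(P,Q)·log₂ P(P|Q), where P(P|Q) = P(P,Q) / P(Q)
  (cells with P(P,Q) = 0 contribute 0)
  (P=0,Q=0): P(P|Q) = (1/8)/(7/8) = 1/7;  -(1/8)·log₂(1/7) = 0.3509
  (P=1,Q=0): P(P|Q) = (3/4)/(7/8) = 6/7;  -(3/4)·log₂(6/7) = 0.1668
  (P=1,Q=1): P(P|Q) = (1/8)/(1/8) = 1;  -(1/8)·log₂(1) = 0.0000
H(P|Q) = 0.3509 + 0.1668 + 0.0000
  = 0.5177 bits

H(P,Q) = H(Q) + H(P|Q) = 0.5436 + 0.5177 = 1.0613 bits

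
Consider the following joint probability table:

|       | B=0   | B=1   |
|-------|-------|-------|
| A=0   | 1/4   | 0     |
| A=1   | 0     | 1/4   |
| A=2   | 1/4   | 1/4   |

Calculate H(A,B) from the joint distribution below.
H(A,B) = -Σ P(A,B) log₂ P(A,B), summed over the non-zero cells:
H(A,B) = -[(1/4)·log₂(1/4) + (1/4)·log₂(1/4) + (1/4)·log₂(1/4) + (1/4)·log₂(1/4)]
  = 0.5000 + 0.5000 + 0.5000 + 0.5000
  = 2.0000 bits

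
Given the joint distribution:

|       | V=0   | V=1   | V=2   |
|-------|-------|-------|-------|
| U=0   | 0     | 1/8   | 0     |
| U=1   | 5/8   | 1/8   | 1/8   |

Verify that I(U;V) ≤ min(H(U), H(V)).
Marginal P(U) (row sums):
  P(U=0) = 0 + 1/8 + 0 = 1/8
  P(U=1) = 5/8 + 1/8 + 1/8 = 7/8
Marginal P(V) (column sums):
  P(V=0) = 0 + 5/8 = 5/8
  P(V=1) = 1/8 + 1/8 = 1/4
  P(V=2) = 0 + 1/8 = 1/8

H(U) = -[(1/8)·log₂(1/8) + (7/8)·log₂(7/8)]
  = 0.3750 + 0.1686
  = 0.5436 bits
H(V) = -[(5/8)·log₂(5/8) + (1/4)·log₂(1/4) + (1/8)·log₂(1/8)]
  = 0.4238 + 0.5000 + 0.3750
  = 1.2988 bits
H(U,V) = -[(1/8)·log₂(1/8) + (5/8)·log₂(5/8) + (1/8)·log₂(1/8) + (1/8)·log₂(1/8)]
  = 0.3750 + 0.4238 + 0.3750 + 0.3750
  = 1.5488 bits

I(U;V) = H(U) + H(V) - H(U,V)
  = 0.5436 + 1.2988 - 1.5488
  = 0.2936 bits

min(H(U), H(V)) = min(0.5436, 1.2988) = 0.5436 bits
Since 0.2936 ≤ 0.5436, the bound is satisfied ✓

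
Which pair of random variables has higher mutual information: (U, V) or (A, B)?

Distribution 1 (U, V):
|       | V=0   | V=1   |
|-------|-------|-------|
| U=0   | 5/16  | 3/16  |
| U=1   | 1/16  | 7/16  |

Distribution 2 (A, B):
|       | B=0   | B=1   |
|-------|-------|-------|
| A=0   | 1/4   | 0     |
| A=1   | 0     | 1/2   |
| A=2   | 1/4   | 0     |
Distribution 1 (U, V):
Marginal P(U) (row sums):
  P(U=0) = 5/16 + 3/16 = 1/2
  P(U=1) = 1/16 + 7/16 = 1/2
Marginal P(V) (column sums):
  P(V=0) = 5/16 + 1/16 = 3/8
  P(V=1) = 3/16 + 7/16 = 5/8

H(U) = -[(1/2)·log₂(1/2) + (1/2)·log₂(1/2)]
  = 0.5000 + 0.5000
  = 1.0000 bits
H(V) = -[(3/8)·log₂(3/8) + (5/8)·log₂(5/8)]
  = 0.5306 + 0.4238
  = 0.9544 bits
H(U,V) = -[(5/16)·log₂(5/16) + (3/16)·log₂(3/16) + (1/16)·log₂(1/16) + (7/16)·log₂(7/16)]
  = 0.5244 + 0.4528 + 0.2500 + 0.5218
  = 1.7490 bits

I(U;V) = H(U) + H(V) - H(U,V)
  = 1.0000 + 0.9544 - 1.7490
  = 0.2054 bits

Distribution 2 (A, B):
Marginal P(A) (row sums):
  P(A=0) = 1/4 + 0 = 1/4
  P(A=1) = 0 + 1/2 = 1/2
  P(A=2) = 1/4 + 0 = 1/4
Marginal P(B) (column sums):
  P(B=0) = 1/4 + 0 + 1/4 = 1/2
  P(B=1) = 0 + 1/2 + 0 = 1/2

H(A) = -[(1/4)·log₂(1/4) + (1/2)·log₂(1/2) + (1/4)·log₂(1/4)]
  = 0.5000 + 0.5000 + 0.5000
  = 1.5000 bits
H(B) = -[(1/2)·log₂(1/2) + (1/2)·log₂(1/2)]
  = 0.5000 + 0.5000
  = 1.0000 bits
H(A,B) = -[(1/4)·log₂(1/4) + (1/2)·log₂(1/2) + (1/4)·log₂(1/4)]
  = 0.5000 + 0.5000 + 0.5000
  = 1.5000 bits

I(A;B) = H(A) + H(B) - H(A,B)
  = 1.5000 + 1.0000 - 1.5000
  = 1.0000 bits

I(A;B) = 1.0000 bits > I(U;V) = 0.2054 bits, so (A, B) has the higher mutual information (stronger dependence).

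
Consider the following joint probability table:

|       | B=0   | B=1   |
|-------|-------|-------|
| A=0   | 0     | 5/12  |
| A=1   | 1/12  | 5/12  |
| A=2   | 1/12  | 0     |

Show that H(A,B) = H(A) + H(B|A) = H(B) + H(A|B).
Marginal P(A) (row sums):
  P(A=0) = 0 + 5/12 = 5/12
  P(A=1) = 1/12 + 5/12 = 1/2
  P(A=2) = 1/12 + 0 = 1/12
Marginal P(B) (column sums):
  P(B=0) = 0 + 1/12 + 1/12 = 1/6
  P(B=1) = 5/12 + 5/12 + 0 = 5/6

Decomposition 1: H(A) + H(B|A)
H(A) = -[(5/12)·log₂(5/12) + (1/2)·log₂(1/2) + (1/12)·log₂(1/12)]
  = 0.5263 + 0.5000 + 0.2987
  = 1.3250 bits
H(B|A) = -Σ P(A,B)·log₂ P(B|A), where P(B|A) = P(A,B) / P(A)
  (cells with P(A,B) = 0 contribute 0)
  (A=0,B=1): P(B|A) = (5/12)/(5/12) = 1;  -(5/12)·log₂(1) = 0.0000
  (A=1,B=0): P(B|A) = (1/12)/(1/2) = 1/6;  -(1/12)·log₂(1/6) = 0.2154
  (A=1,B=1): P(B|A) = (5/12)/(1/2) = 5/6;  -(5/12)·log₂(5/6) = 0.1096
  (A=2,B=0): P(B|A) = (1/12)/(1/12) = 1;  -(1/12)·log₂(1) = 0.0000
H(B|A) = 0.0000 + 0.2154 + 0.1096 + 0.0000
  = 0.3250 bits
H(A) + H(B|A) = 1.3250 + 0.3250 = 1.6500 bits

Decomposition 2: H(B) + H(A|B)
H(B) = -[(1/6)·log₂(1/6) + (5/6)·log₂(5/6)]
  = 0.4308 + 0.2192
  = 0.6500 bits
H(A|B) = -Σ P(A,B)·log₂ P(A|B), where P(A|B) = P(A,B) / P(B)
  (cells with P(A,B) = 0 contribute 0)
  (A=0,B=1): P(A|B) = (5/12)/(5/6) = 1/2;  -(5/12)·log₂(1/2) = 0.4167
  (A=1,B=0): P(A|B) = (1/12)/(1/6) = 1/2;  -(1/12)·log₂(1/2) = 0.0833
  (A=1,B=1): P(A|B) = (5/12)/(5/6) = 1/2;  -(5/12)·log₂(1/2) = 0.4167
  (A=2,B=0): P(A|B) = (1/12)/(1/6) = 1/2;  -(1/12)·log₂(1/2) = 0.0833
H(A|B) = 0.4167 + 0.0833 + 0.4167 + 0.0833
  = 1.0000 bits
H(B) + H(A|B) = 0.6500 + 1.0000 = 1.6500 bits

Direct computation of the joint entropy:
H(A,B) = -[(5/12)·log₂(5/12) + (1/12)·log₂(1/12) + (5/12)·log₂(5/12) + (1/12)·log₂(1/12)]
  = 0.5263 + 0.2987 + 0.5263 + 0.2987
  = 1.6500 bits

All three agree: H(A,B) = 1.6500 bits ✓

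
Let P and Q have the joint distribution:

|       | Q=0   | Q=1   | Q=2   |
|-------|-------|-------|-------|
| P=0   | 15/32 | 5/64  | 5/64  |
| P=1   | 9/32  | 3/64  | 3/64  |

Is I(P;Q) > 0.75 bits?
Marginal P(P) (row sums):
  P(P=0) = 15/32 + 5/64 + 5/64 = 5/8
  P(P=1) = 9/32 + 3/64 + 3/64 = 3/8
Marginal P(Q) (column sums):
  P(Q=0) = 15/32 + 9/32 = 3/4
  P(Q=1) = 5/64 + 3/64 = 1/8
  P(Q=2) = 5/64 + 3/64 = 1/8

H(P) = -[(5/8)·log₂(5/8) + (3/8)·log₂(3/8)]
  = 0.4238 + 0.5306
  = 0.9544 bits
H(Q) = -[(3/4)·log₂(3/4) + (1/8)·log₂(1/8) + (1/8)·log₂(1/8)]
  = 0.3113 + 0.3750 + 0.3750
  = 1.0613 bits
H(P,Q) = -[(15/32)·log₂(15/32) + (5/64)·log₂(5/64) + (5/64)·log₂(5/64) + (9/32)·log₂(9/32) + (3/64)·log₂(3/64) + (3/64)·log₂(3/64)]
  = 0.5124 + 0.2873 + 0.2873 + 0.5147 + 0.2070 + 0.2070
  = 2.0157 bits

I(P;Q) = H(P) + H(Q) - H(P,Q)
  = 0.9544 + 1.0613 - 2.0157
  = 0.0000 bits

No. I(P;Q) = 0.0000 bits, which is ≤ 0.75 bits.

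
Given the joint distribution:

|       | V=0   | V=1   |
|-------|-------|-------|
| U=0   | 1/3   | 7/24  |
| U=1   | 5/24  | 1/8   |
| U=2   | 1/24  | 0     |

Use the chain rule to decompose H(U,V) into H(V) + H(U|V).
By the chain rule: H(U,V) = H(V) + H(U|V)

Marginal P(V) (column sums):
  P(V=0) = 1/3 + 5/24 + 1/24 = 7/12
  P(V=1) = 7/24 + 1/8 + 0 = 5/12
H(V) = -[(7/12)·log₂(7/12) + (5/12)·log₂(5/12)]
  = 0.4536 + 0.5263
  = 0.9799 bits
H(U|V) = -Σ P(U,V)·log₂ P(U|V), where P(U|V) = P(U,V) / P(V)
  (cells with P(U,V) = 0 contribute 0)
  (U=0,V=0): P(U|V) = (1/3)/(7/12) = 4/7;  -(1/3)·log₂(4/7) = 0.2691
  (U=0,V=1): P(U|V) = (7/24)/(5/12) = 7/10;  -(7/24)·log₂(7/10) = 0.1501
  (U=1,V=0): P(U|V) = (5/24)/(7/12) = 5/14;  -(5/24)·log₂(5/14) = 0.3095
  (U=1,V=1): P(U|V) = (1/8)/(5/12) = 3/10;  -(1/8)·log₂(3/10) = 0.2171
  (U=2,V=0): P(U|V) = (1/24)/(7/12) = 1/14;  -(1/24)·log₂(1/14) = 0.1586
H(U|V) = 0.2691 + 0.1501 + 0.3095 + 0.2171 + 0.1586
  = 1.1044 bits

H(U,V) = H(V) + H(U|V) = 0.9799 + 1.1044 = 2.0843 bits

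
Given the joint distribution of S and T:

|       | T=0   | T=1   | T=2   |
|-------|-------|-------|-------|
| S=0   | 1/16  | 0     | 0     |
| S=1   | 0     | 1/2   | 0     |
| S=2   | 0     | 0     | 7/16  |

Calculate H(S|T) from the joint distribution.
Marginal P(T) (column sums):
  P(T=0) = 1/16 + 0 + 0 = 1/16
  P(T=1) = 0 + 1/2 + 0 = 1/2
  P(T=2) = 0 + 0 + 7/16 = 7/16

H(S|T) = -Σ P(S,T)·log₂ P(S|T), where P(S|T) = P(S,T) / P(T)
  (cells with P(S,T) = 0 contribute 0)
  (S=0,T=0): P(S|T) = (1/16)/(1/16) = 1;  -(1/16)·log₂(1) = 0.0000
  (S=1,T=1): P(S|T) = (1/2)/(1/2) = 1;  -(1/2)·log₂(1) = 0.0000
  (S=2,T=2): P(S|T) = (7/16)/(7/16) = 1;  -(7/16)·log₂(1) = 0.0000
H(S|T) = 0.0000 + 0.0000 + 0.0000
  = 0.0000 bits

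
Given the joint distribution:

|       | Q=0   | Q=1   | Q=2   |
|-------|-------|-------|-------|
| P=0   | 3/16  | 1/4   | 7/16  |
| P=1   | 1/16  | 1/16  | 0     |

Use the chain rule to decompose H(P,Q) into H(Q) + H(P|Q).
By the chain rule: H(P,Q) = H(Q) + H(P|Q)

Marginal P(Q) (column sums):
  P(Q=0) = 3/16 + 1/16 = 1/4
  P(Q=1) = 1/4 + 1/16 = 5/16
  P(Q=2) = 7/16 + 0 = 7/16
H(Q) = -[(1/4)·log₂(1/4) + (5/16)·log₂(5/16) + (7/16)·log₂(7/16)]
  = 0.5000 + 0.5244 + 0.5218
  = 1.5462 bits
H(P|Q) = -Σ P(P,Q)·log₂ P(P|Q), where P(P|Q) = P(P,Q) / P(Q)
  (cells with P(P,Q) = 0 contribute 0)
  (P=0,Q=0): P(P|Q) = (3/16)/(1/4) = 3/4;  -(3/16)·log₂(3/4) = 0.0778
  (P=0,Q=1): P(P|Q) = (1/4)/(5/16) = 4/5;  -(1/4)·log₂(4/5) = 0.0805
  (P=0,Q=2): P(P|Q) = (7/16)/(7/16) = 1;  -(7/16)·log₂(1) = 0.0000
  (P=1,Q=0): P(P|Q) = (1/16)/(1/4) = 1/4;  -(1/16)·log₂(1/4) = 0.1250
  (P=1,Q=1): P(P|Q) = (1/16)/(5/16) = 1/5;  -(1/16)·log₂(1/5) = 0.1451
H(P|Q) = 0.0778 + 0.0805 + 0.0000 + 0.1250 + 0.1451
  = 0.4284 bits

H(P,Q) = H(Q) + H(P|Q) = 1.5462 + 0.4284 = 1.9746 bits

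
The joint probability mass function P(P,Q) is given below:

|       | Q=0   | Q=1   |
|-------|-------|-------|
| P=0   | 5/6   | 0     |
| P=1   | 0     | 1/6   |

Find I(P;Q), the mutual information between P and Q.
Marginal P(P) (row sums):
  P(P=0) = 5/6 + 0 = 5/6
  P(P=1) = 0 + 1/6 = 1/6
Marginal P(Q) (column sums):
  P(Q=0) = 5/6 + 0 = 5/6
  P(Q=1) = 0 + 1/6 = 1/6

H(P) = -[(5/6)·log₂(5/6) + (1/6)·log₂(1/6)]
  = 0.2192 + 0.4308
  = 0.6500 bits
H(Q) = -[(5/6)·log₂(5/6) + (1/6)·log₂(1/6)]
  = 0.2192 + 0.4308
  = 0.6500 bits
H(P,Q) = -[(5/6)·log₂(5/6) + (1/6)·log₂(1/6)]
  = 0.2192 + 0.4308
  = 0.6500 bits

I(P;Q) = H(P) + H(Q) - H(P,Q)
  = 0.6500 + 0.6500 - 0.6500
  = 0.6500 bits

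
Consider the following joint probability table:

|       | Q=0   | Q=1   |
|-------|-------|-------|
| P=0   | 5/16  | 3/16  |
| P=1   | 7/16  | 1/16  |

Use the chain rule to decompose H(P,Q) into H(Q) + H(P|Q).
By the chain rule: H(P,Q) = H(Q) + H(P|Q)

Marginal P(Q) (column sums):
  P(Q=0) = 5/16 + 7/16 = 3/4
  P(Q=1) = 3/16 + 1/16 = 1/4
H(Q) = -[(3/4)·log₂(3/4) + (1/4)·log₂(1/4)]
  = 0.3113 + 0.5000
  = 0.8113 bits
H(P|Q) = -Σ P(P,Q)·log₂ P(P|Q), where P(P|Q) = P(P,Q) / P(Q)
  (P=0,Q=0): P(P|Q) = (5/16)/(3/4) = 5/12;  -(5/16)·log₂(5/12) = 0.3947
  (P=0,Q=1): P(P|Q) = (3/16)/(1/4) = 3/4;  -(3/16)·log₂(3/4) = 0.0778
  (P=1,Q=0): P(P|Q) = (7/16)/(3/4) = 7/12;  -(7/16)·log₂(7/12) = 0.3402
  (P=1,Q=1): P(P|Q) = (1/16)/(1/4) = 1/4;  -(1/16)·log₂(1/4) = 0.1250
H(P|Q) = 0.3947 + 0.0778 + 0.3402 + 0.1250
  = 0.9377 bits

H(P,Q) = H(Q) + H(P|Q) = 0.8113 + 0.9377 = 1.7490 bits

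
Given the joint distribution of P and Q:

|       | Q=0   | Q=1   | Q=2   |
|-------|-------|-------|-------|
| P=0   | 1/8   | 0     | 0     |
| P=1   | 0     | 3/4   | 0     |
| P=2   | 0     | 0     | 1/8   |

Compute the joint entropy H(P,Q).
H(P,Q) = -Σ P(P,Q) log₂ P(P,Q), summed over the non-zero cells:
H(P,Q) = -[(1/8)·log₂(1/8) + (3/4)·log₂(3/4) + (1/8)·log₂(1/8)]
  = 0.3750 + 0.3113 + 0.3750
  = 1.0613 bits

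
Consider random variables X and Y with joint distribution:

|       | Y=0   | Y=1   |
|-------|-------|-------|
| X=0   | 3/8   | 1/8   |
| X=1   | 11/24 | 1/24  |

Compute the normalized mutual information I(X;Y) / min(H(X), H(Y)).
Marginal P(X) (row sums):
  P(X=0) = 3/8 + 1/8 = 1/2
  P(X=1) = 11/24 + 1/24 = 1/2
Marginal P(Y) (column sums):
  P(Y=0) = 3/8 + 11/24 = 5/6
  P(Y=1) = 1/8 + 1/24 = 1/6

H(X) = -[(1/2)·log₂(1/2) + (1/2)·log₂(1/2)]
  = 0.5000 + 0.5000
  = 1.0000 bits
H(Y) = -[(5/6)·log₂(5/6) + (1/6)·log₂(1/6)]
  = 0.2192 + 0.4308
  = 0.6500 bits
H(X,Y) = -[(3/8)·log₂(3/8) + (1/8)·log₂(1/8) + (11/24)·log₂(11/24) + (1/24)·log₂(1/24)]
  = 0.5306 + 0.3750 + 0.5159 + 0.1910
  = 1.6125 bits

I(X;Y) = H(X) + H(Y) - H(X,Y)
  = 1.0000 + 0.6500 - 1.6125
  = 0.0375 bits

min(H(X), H(Y)) = min(1.0000, 0.6500) = 0.6500 bits
Normalized MI = 0.0375 / 0.6500 = 0.0577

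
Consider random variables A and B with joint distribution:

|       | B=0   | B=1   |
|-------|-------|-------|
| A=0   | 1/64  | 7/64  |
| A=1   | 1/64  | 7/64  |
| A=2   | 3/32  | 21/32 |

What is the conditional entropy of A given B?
Marginal P(B) (column sums):
  P(B=0) = 1/64 + 1/64 + 3/32 = 1/8
  P(B=1) = 7/64 + 7/64 + 21/32 = 7/8

H(A|B) = -Σ P(A,B)·log₂ P(A|B), where P(A|B) = P(A,B) / P(B)
  (A=0,B=0): P(A|B) = (1/64)/(1/8) = 1/8;  -(1/64)·log₂(1/8) = 0.0469
  (A=0,B=1): P(A|B) = (7/64)/(7/8) = 1/8;  -(7/64)·log₂(1/8) = 0.3281
  (A=1,B=0): P(A|B) = (1/64)/(1/8) = 1/8;  -(1/64)·log₂(1/8) = 0.0469
  (A=1,B=1): P(A|B) = (7/64)/(7/8) = 1/8;  -(7/64)·log₂(1/8) = 0.3281
  (A=2,B=0): P(A|B) = (3/32)/(1/8) = 3/4;  -(3/32)·log₂(3/4) = 0.0389
  (A=2,B=1): P(A|B) = (21/32)/(7/8) = 3/4;  -(21/32)·log₂(3/4) = 0.2724
H(A|B) = 0.0469 + 0.3281 + 0.0469 + 0.3281 + 0.0389 + 0.2724
  = 1.0613 bits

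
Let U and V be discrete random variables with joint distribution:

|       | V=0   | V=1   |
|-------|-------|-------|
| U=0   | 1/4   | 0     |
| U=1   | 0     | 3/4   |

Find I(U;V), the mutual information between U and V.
Marginal P(U) (row sums):
  P(U=0) = 1/4 + 0 = 1/4
  P(U=1) = 0 + 3/4 = 3/4
Marginal P(V) (column sums):
  P(V=0) = 1/4 + 0 = 1/4
  P(V=1) = 0 + 3/4 = 3/4

H(U) = -[(1/4)·log₂(1/4) + (3/4)·log₂(3/4)]
  = 0.5000 + 0.3113
  = 0.8113 bits
H(V) = -[(1/4)·log₂(1/4) + (3/4)·log₂(3/4)]
  = 0.5000 + 0.3113
  = 0.8113 bits
H(U,V) = -[(1/4)·log₂(1/4) + (3/4)·log₂(3/4)]
  = 0.5000 + 0.3113
  = 0.8113 bits

I(U;V) = H(U) + H(V) - H(U,V)
  = 0.8113 + 0.8113 - 0.8113
  = 0.8113 bits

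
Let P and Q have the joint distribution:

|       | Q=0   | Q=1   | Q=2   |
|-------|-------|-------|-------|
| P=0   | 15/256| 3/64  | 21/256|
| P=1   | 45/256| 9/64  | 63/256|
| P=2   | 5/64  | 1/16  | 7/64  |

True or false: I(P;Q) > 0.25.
Marginal P(P) (row sums):
  P(P=0) = 15/256 + 3/64 + 21/256 = 3/16
  P(P=1) = 45/256 + 9/64 + 63/256 = 9/16
  P(P=2) = 5/64 + 1/16 + 7/64 = 1/4
Marginal P(Q) (column sums):
  P(Q=0) = 15/256 + 45/256 + 5/64 = 5/16
  P(Q=1) = 3/64 + 9/64 + 1/16 = 1/4
  P(Q=2) = 21/256 + 63/256 + 7/64 = 7/16

H(P) = -[(3/16)·log₂(3/16) + (9/16)·log₂(9/16) + (1/4)·log₂(1/4)]
  = 0.4528 + 0.4669 + 0.5000
  = 1.4197 bits
H(Q) = -[(5/16)·log₂(5/16) + (1/4)·log₂(1/4) + (7/16)·log₂(7/16)]
  = 0.5244 + 0.5000 + 0.5218
  = 1.5462 bits
H(P,Q) = -[(15/256)·log₂(15/256) + (3/64)·log₂(3/64) + (21/256)·log₂(21/256) + (45/256)·log₂(45/256) + (9/64)·log₂(9/64) + (63/256)·log₂(63/256) + (5/64)·log₂(5/64) + (1/16)·log₂(1/16) + (7/64)·log₂(7/64)]
  = 0.2398 + 0.2070 + 0.2959 + 0.4409 + 0.3980 + 0.4978 + 0.2873 + 0.2500 + 0.3492
  = 2.9659 bits

I(P;Q) = H(P) + H(Q) - H(P,Q)
  = 1.4197 + 1.5462 - 2.9659
  = 0.0000 bits

False. I(P;Q) = 0.0000 bits, which is ≤ 0.25 bits.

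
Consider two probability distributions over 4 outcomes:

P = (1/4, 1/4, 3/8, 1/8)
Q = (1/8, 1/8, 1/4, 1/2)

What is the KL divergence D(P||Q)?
D(P||Q) = Σ P(i) log₂(P(i)/Q(i))
  i=0: (1/4) × log₂((1/4)/(1/8)) = (1/4) × log₂(2) = 0.2500
  i=1: (1/4) × log₂((1/4)/(1/8)) = (1/4) × log₂(2) = 0.2500
  i=2: (3/8) × log₂((3/8)/(1/4)) = (3/8) × log₂(3/2) = 0.2194
  i=3: (1/8) × log₂((1/8)/(1/2)) = (1/8) × log₂(1/4) = -0.2500
D(P||Q) = 0.2500 + 0.2500 + 0.2194 - 0.2500
  = 0.4694 bits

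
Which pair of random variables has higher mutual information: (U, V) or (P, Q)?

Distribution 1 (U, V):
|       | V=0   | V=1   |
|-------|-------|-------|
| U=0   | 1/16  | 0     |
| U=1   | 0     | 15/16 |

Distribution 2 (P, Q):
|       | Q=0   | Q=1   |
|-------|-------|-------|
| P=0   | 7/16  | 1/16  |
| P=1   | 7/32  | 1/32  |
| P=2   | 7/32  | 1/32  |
Distribution 1 (U, V):
Marginal P(U) (row sums):
  P(U=0) = 1/16 + 0 = 1/16
  P(U=1) = 0 + 15/16 = 15/16
Marginal P(V) (column sums):
  P(V=0) = 1/16 + 0 = 1/16
  P(V=1) = 0 + 15/16 = 15/16

H(U) = -[(1/16)·log₂(1/16) + (15/16)·log₂(15/16)]
  = 0.2500 + 0.0873
  = 0.3373 bits
H(V) = -[(1/16)·log₂(1/16) + (15/16)·log₂(15/16)]
  = 0.2500 + 0.0873
  = 0.3373 bits
H(U,V) = -[(1/16)·log₂(1/16) + (15/16)·log₂(15/16)]
  = 0.2500 + 0.0873
  = 0.3373 bits

I(U;V) = H(U) + H(V) - H(U,V)
  = 0.3373 + 0.3373 - 0.3373
  = 0.3373 bits

Distribution 2 (P, Q):
Marginal P(P) (row sums):
  P(P=0) = 7/16 + 1/16 = 1/2
  P(P=1) = 7/32 + 1/32 = 1/4
  P(P=2) = 7/32 + 1/32 = 1/4
Marginal P(Q) (column sums):
  P(Q=0) = 7/16 + 7/32 + 7/32 = 7/8
  P(Q=1) = 1/16 + 1/32 + 1/32 = 1/8

H(P) = -[(1/2)·log₂(1/2) + (1/4)·log₂(1/4) + (1/4)·log₂(1/4)]
  = 0.5000 + 0.5000 + 0.5000
  = 1.5000 bits
H(Q) = -[(7/8)·log₂(7/8) + (1/8)·log₂(1/8)]
  = 0.1686 + 0.3750
  = 0.5436 bits
H(P,Q) = -[(7/16)·log₂(7/16) + (1/16)·log₂(1/16) + (7/32)·log₂(7/32) + (1/32)·log₂(1/32) + (7/32)·log₂(7/32) + (1/32)·log₂(1/32)]
  = 0.5218 + 0.2500 + 0.4796 + 0.1563 + 0.4796 + 0.1563
  = 2.0436 bits

I(P;Q) = H(P) + H(Q) - H(P,Q)
  = 1.5000 + 0.5436 - 2.0436
  = 0.0000 bits

I(U;V) = 0.3373 bits > I(P;Q) = 0.0000 bits, so (U, V) has the higher mutual information (stronger dependence).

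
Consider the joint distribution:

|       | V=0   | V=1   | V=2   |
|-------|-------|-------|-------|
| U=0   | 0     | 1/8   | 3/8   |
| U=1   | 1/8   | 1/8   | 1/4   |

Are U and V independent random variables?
Marginal P(U) (row sums):
  P(U=0) = 0 + 1/8 + 3/8 = 1/2
  P(U=1) = 1/8 + 1/8 + 1/4 = 1/2
Marginal P(V) (column sums):
  P(V=0) = 0 + 1/8 = 1/8
  P(V=1) = 1/8 + 1/8 = 1/4
  P(V=2) = 3/8 + 1/4 = 5/8

U and V are independent iff P(U=i,V=j) = P(U=i)·P(V=j) for every cell.
  P(U=0)·P(V=0) = 1/2 × 1/8 = 1/16, but P(U=0,V=0) = 0 ✗

No, U and V are not independent. Quantitatively, I(U;V) > 0:

H(U) = -[(1/2)·log₂(1/2) + (1/2)·log₂(1/2)]
  = 0.5000 + 0.5000
  = 1.0000 bits
H(V) = -[(1/8)·log₂(1/8) + (1/4)·log₂(1/4) + (5/8)·log₂(5/8)]
  = 0.3750 + 0.5000 + 0.4238
  = 1.2988 bits
H(U,V) = -[(1/8)·log₂(1/8) + (3/8)·log₂(3/8) + (1/8)·log₂(1/8) + (1/8)·log₂(1/8) + (1/4)·log₂(1/4)]
  = 0.3750 + 0.5306 + 0.3750 + 0.3750 + 0.5000
  = 2.1556 bits
I(U;V) = H(U) + H(V) - H(U,V) = 1.0000 + 1.2988 - 2.1556 = 0.1432 bits > 0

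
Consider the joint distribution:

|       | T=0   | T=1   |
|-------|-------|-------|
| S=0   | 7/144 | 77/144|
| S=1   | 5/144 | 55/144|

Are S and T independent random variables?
Marginal P(S) (row sums):
  P(S=0) = 7/144 + 77/144 = 7/12
  P(S=1) = 5/144 + 55/144 = 5/12
Marginal P(T) (column sums):
  P(T=0) = 7/144 + 5/144 = 1/12
  P(T=1) = 77/144 + 55/144 = 11/12

S and T are independent iff P(S=i,T=j) = P(S=i)·P(T=j) for every cell.
  P(S=0)·P(T=0) = 7/12 × 1/12 = 7/144 = P(S=0,T=0) ✓
  P(S=0)·P(T=1) = 7/12 × 11/12 = 77/144 = P(S=0,T=1) ✓
  P(S=1)·P(T=0) = 5/12 × 1/12 = 5/144 = P(S=1,T=0) ✓
  P(S=1)·P(T=1) = 5/12 × 11/12 = 55/144 = P(S=1,T=1) ✓

Yes, S and T are independent: every cell factors, so I(S;T) = 0 bits.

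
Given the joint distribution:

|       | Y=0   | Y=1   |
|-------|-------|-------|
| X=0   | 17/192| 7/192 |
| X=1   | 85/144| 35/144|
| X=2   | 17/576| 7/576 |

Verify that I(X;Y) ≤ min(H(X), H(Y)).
Marginal P(X) (row sums):
  P(X=0) = 17/192 + 7/192 = 1/8
  P(X=1) = 85/144 + 35/144 = 5/6
  P(X=2) = 17/576 + 7/576 = 1/24
Marginal P(Y) (column sums):
  P(Y=0) = 17/192 + 85/144 + 17/576 = 17/24
  P(Y=1) = 7/192 + 35/144 + 7/576 = 7/24

H(X) = -[(1/8)·log₂(1/8) + (5/6)·log₂(5/6) + (1/24)·log₂(1/24)]
  = 0.3750 + 0.2192 + 0.1910
  = 0.7852 bits
H(Y) = -[(17/24)·log₂(17/24) + (7/24)·log₂(7/24)]
  = 0.3524 + 0.5185
  = 0.8709 bits
H(X,Y) = -[(17/192)·log₂(17/192) + (7/192)·log₂(7/192) + (85/144)·log₂(85/144) + (35/144)·log₂(35/144) + (17/576)·log₂(17/576) + (7/576)·log₂(7/576)]
  = 0.3097 + 0.1742 + 0.4489 + 0.4960 + 0.1500 + 0.0773
  = 1.6561 bits

I(X;Y) = H(X) + H(Y) - H(X,Y)
  = 0.7852 + 0.8709 - 1.6561
  = 0.0000 bits

min(H(X), H(Y)) = min(0.7852, 0.8709) = 0.7852 bits
Since 0.0000 ≤ 0.7852, the bound is satisfied ✓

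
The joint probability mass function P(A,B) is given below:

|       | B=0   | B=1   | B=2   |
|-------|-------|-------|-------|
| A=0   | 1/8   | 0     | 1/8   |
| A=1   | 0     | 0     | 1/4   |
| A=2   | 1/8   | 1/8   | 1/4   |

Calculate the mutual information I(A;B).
Marginal P(A) (row sums):
  P(A=0) = 1/8 + 0 + 1/8 = 1/4
  P(A=1) = 0 + 0 + 1/4 = 1/4
  P(A=2) = 1/8 + 1/8 + 1/4 = 1/2
Marginal P(B) (column sums):
  P(B=0) = 1/8 + 0 + 1/8 = 1/4
  P(B=1) = 0 + 0 + 1/8 = 1/8
  P(B=2) = 1/8 + 1/4 + 1/4 = 5/8

H(A) = -[(1/4)·log₂(1/4) + (1/4)·log₂(1/4) + (1/2)·log₂(1/2)]
  = 0.5000 + 0.5000 + 0.5000
  = 1.5000 bits
H(B) = -[(1/4)·log₂(1/4) + (1/8)·log₂(1/8) + (5/8)·log₂(5/8)]
  = 0.5000 + 0.3750 + 0.4238
  = 1.2988 bits
H(A,B) = -[(1/8)·log₂(1/8) + (1/8)·log₂(1/8) + (1/4)·log₂(1/4) + (1/8)·log₂(1/8) + (1/8)·log₂(1/8) + (1/4)·log₂(1/4)]
  = 0.3750 + 0.3750 + 0.5000 + 0.3750 + 0.3750 + 0.5000
  = 2.5000 bits

I(A;B) = H(A) + H(B) - H(A,B)
  = 1.5000 + 1.2988 - 2.5000
  = 0.2988 bits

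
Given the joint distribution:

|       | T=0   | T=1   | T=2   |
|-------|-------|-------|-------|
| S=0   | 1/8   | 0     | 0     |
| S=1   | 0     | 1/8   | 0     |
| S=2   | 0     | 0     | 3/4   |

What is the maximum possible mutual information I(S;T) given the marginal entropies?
The upper bound on mutual information is I(S;T) ≤ min(H(S), H(T)).

Marginal P(S) (row sums):
  P(S=0) = 1/8 + 0 + 0 = 1/8
  P(S=1) = 0 + 1/8 + 0 = 1/8
  P(S=2) = 0 + 0 + 3/4 = 3/4
Marginal P(T) (column sums):
  P(T=0) = 1/8 + 0 + 0 = 1/8
  P(T=1) = 0 + 1/8 + 0 = 1/8
  P(T=2) = 0 + 0 + 3/4 = 3/4

H(S) = -[(1/8)·log₂(1/8) + (1/8)·log₂(1/8) + (3/4)·log₂(3/4)]
  = 0.3750 + 0.3750 + 0.3113
  = 1.0613 bits
H(T) = -[(1/8)·log₂(1/8) + (1/8)·log₂(1/8) + (3/4)·log₂(3/4)]
  = 0.3750 + 0.3750 + 0.3113
  = 1.0613 bits

Maximum possible I(S;T) = min(1.0613, 1.0613) = 1.0613 bits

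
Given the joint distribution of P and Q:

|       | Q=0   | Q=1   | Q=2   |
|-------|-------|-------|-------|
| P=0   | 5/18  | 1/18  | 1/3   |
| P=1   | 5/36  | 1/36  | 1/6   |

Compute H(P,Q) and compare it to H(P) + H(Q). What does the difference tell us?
Marginal P(P) (row sums):
  P(P=0) = 5/18 + 1/18 + 1/3 = 2/3
  P(P=1) = 5/36 + 1/36 + 1/6 = 1/3
Marginal P(Q) (column sums):
  P(Q=0) = 5/18 + 5/36 = 5/12
  P(Q=1) = 1/18 + 1/36 = 1/12
  P(Q=2) = 1/3 + 1/6 = 1/2

H(P,Q) = -[(5/18)·log₂(5/18) + (1/18)·log₂(1/18) + (1/3)·log₂(1/3) + (5/36)·log₂(5/36) + (1/36)·log₂(1/36) + (1/6)·log₂(1/6)]
  = 0.5133 + 0.2317 + 0.5283 + 0.3956 + 0.1436 + 0.4308
  = 2.2433 bits
H(P) = -[(2/3)·log₂(2/3) + (1/3)·log₂(1/3)]
  = 0.3900 + 0.5283
  = 0.9183 bits
H(Q) = -[(5/12)·log₂(5/12) + (1/12)·log₂(1/12) + (1/2)·log₂(1/2)]
  = 0.5263 + 0.2987 + 0.5000
  = 1.3250 bits

H(P) + H(Q) = 0.9183 + 1.3250 = 2.2433 bits
Difference: H(P) + H(Q) - H(P,Q) = 2.2433 - 2.2433 = 0.0000 bits = I(P;Q)

The difference is the mutual information; it is 0 here, so P and Q are independent (the joint entropy equals the sum of the marginal entropies).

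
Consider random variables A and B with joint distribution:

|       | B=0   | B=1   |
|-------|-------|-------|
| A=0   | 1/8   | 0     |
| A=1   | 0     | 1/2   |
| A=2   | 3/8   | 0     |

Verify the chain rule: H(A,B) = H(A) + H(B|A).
Left side:
H(A,B) = -[(1/8)·log₂(1/8) + (1/2)·log₂(1/2) + (3/8)·log₂(3/8)]
  = 0.3750 + 0.5000 + 0.5306
  = 1.4056 bits

Right side:
Marginal P(A) (row sums):
  P(A=0) = 1/8 + 0 = 1/8
  P(A=1) = 0 + 1/2 = 1/2
  P(A=2) = 3/8 + 0 = 3/8
H(A) = -[(1/8)·log₂(1/8) + (1/2)·log₂(1/2) + (3/8)·log₂(3/8)]
  = 0.3750 + 0.5000 + 0.5306
  = 1.4056 bits
H(B|A) = -Σ P(A,B)·log₂ P(B|A), where P(B|A) = P(A,B) / P(A)
  (cells with P(A,B) = 0 contribute 0)
  (A=0,B=0): P(B|A) = (1/8)/(1/8) = 1;  -(1/8)·log₂(1) = 0.0000
  (A=1,B=1): P(B|A) = (1/2)/(1/2) = 1;  -(1/2)·log₂(1) = 0.0000
  (A=2,B=0): P(B|A) = (3/8)/(3/8) = 1;  -(3/8)·log₂(1) = 0.0000
H(B|A) = 0.0000 + 0.0000 + 0.0000
  = 0.0000 bits
H(A) + H(B|A) = 1.4056 + 0.0000 = 1.4056 bits

Both sides equal 1.4056 bits, so the chain rule holds ✓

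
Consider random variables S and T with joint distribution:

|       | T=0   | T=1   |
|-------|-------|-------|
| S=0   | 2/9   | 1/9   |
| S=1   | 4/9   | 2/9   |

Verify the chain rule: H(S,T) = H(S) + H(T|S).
Left side:
H(S,T) = -[(2/9)·log₂(2/9) + (1/9)·log₂(1/9) + (4/9)·log₂(4/9) + (2/9)·log₂(2/9)]
  = 0.4822 + 0.3522 + 0.5200 + 0.4822
  = 1.8366 bits

Right side:
Marginal P(S) (row sums):
  P(S=0) = 2/9 + 1/9 = 1/3
  P(S=1) = 4/9 + 2/9 = 2/3
H(S) = -[(1/3)·log₂(1/3) + (2/3)·log₂(2/3)]
  = 0.5283 + 0.3900
  = 0.9183 bits
H(T|S) = -Σ P(S,T)·log₂ P(T|S), where P(T|S) = P(S,T) / P(S)
  (S=0,T=0): P(T|S) = (2/9)/(1/3) = 2/3;  -(2/9)·log₂(2/3) = 0.1300
  (S=0,T=1): P(T|S) = (1/9)/(1/3) = 1/3;  -(1/9)·log₂(1/3) = 0.1761
  (S=1,T=0): P(T|S) = (4/9)/(2/3) = 2/3;  -(4/9)·log₂(2/3) = 0.2600
  (S=1,T=1): P(T|S) = (2/9)/(2/3) = 1/3;  -(2/9)·log₂(1/3) = 0.3522
H(T|S) = 0.1300 + 0.1761 + 0.2600 + 0.3522
  = 0.9183 bits
H(S) + H(T|S) = 0.9183 + 0.9183 = 1.8366 bits

Both sides equal 1.8366 bits, so the chain rule holds ✓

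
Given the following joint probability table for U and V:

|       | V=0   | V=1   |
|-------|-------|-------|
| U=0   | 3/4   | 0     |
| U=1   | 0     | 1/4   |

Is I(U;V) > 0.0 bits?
Marginal P(U) (row sums):
  P(U=0) = 3/4 + 0 = 3/4
  P(U=1) = 0 + 1/4 = 1/4
Marginal P(V) (column sums):
  P(V=0) = 3/4 + 0 = 3/4
  P(V=1) = 0 + 1/4 = 1/4

H(U) = -[(3/4)·log₂(3/4) + (1/4)·log₂(1/4)]
  = 0.3113 + 0.5000
  = 0.8113 bits
H(V) = -[(3/4)·log₂(3/4) + (1/4)·log₂(1/4)]
  = 0.3113 + 0.5000
  = 0.8113 bits
H(U,V) = -[(3/4)·log₂(3/4) + (1/4)·log₂(1/4)]
  = 0.3113 + 0.5000
  = 0.8113 bits

I(U;V) = H(U) + H(V) - H(U,V)
  = 0.8113 + 0.8113 - 0.8113
  = 0.8113 bits

Yes. I(U;V) = 0.8113 bits, which is > 0.0 bits.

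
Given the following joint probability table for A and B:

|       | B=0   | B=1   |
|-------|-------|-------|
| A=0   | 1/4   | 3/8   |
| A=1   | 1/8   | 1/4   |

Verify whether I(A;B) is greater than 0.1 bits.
Marginal P(A) (row sums):
  P(A=0) = 1/4 + 3/8 = 5/8
  P(A=1) = 1/8 + 1/4 = 3/8
Marginal P(B) (column sums):
  P(B=0) = 1/4 + 1/8 = 3/8
  P(B=1) = 3/8 + 1/4 = 5/8

H(A) = -[(5/8)·log₂(5/8) + (3/8)·log₂(3/8)]
  = 0.4238 + 0.5306
  = 0.9544 bits
H(B) = -[(3/8)·log₂(3/8) + (5/8)·log₂(5/8)]
  = 0.5306 + 0.4238
  = 0.9544 bits
H(A,B) = -[(1/4)·log₂(1/4) + (3/8)·log₂(3/8) + (1/8)·log₂(1/8) + (1/4)·log₂(1/4)]
  = 0.5000 + 0.5306 + 0.3750 + 0.5000
  = 1.9056 bits

I(A;B) = H(A) + H(B) - H(A,B)
  = 0.9544 + 0.9544 - 1.9056
  = 0.0032 bits

No. I(A;B) = 0.0032 bits, which is ≤ 0.1 bits.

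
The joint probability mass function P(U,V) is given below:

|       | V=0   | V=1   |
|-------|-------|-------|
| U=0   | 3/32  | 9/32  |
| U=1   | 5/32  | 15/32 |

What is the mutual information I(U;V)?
Marginal P(U) (row sums):
  P(U=0) = 3/32 + 9/32 = 3/8
  P(U=1) = 5/32 + 15/32 = 5/8
Marginal P(V) (column sums):
  P(V=0) = 3/32 + 5/32 = 1/4
  P(V=1) = 9/32 + 15/32 = 3/4

H(U) = -[(3/8)·log₂(3/8) + (5/8)·log₂(5/8)]
  = 0.5306 + 0.4238
  = 0.9544 bits
H(V) = -[(1/4)·log₂(1/4) + (3/4)·log₂(3/4)]
  = 0.5000 + 0.3113
  = 0.8113 bits
H(U,V) = -[(3/32)·log₂(3/32) + (9/32)·log₂(9/32) + (5/32)·log₂(5/32) + (15/32)·log₂(15/32)]
  = 0.3202 + 0.5147 + 0.4184 + 0.5124
  = 1.7657 bits

I(U;V) = H(U) + H(V) - H(U,V)
  = 0.9544 + 0.8113 - 1.7657
  = 0.0000 bits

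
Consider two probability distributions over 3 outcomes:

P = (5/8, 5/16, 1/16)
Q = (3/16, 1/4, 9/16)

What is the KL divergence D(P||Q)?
D(P||Q) = Σ P(i) log₂(P(i)/Q(i))
  i=0: (5/8) × log₂((5/8)/(3/16)) = (5/8) × log₂(10/3) = 1.0856
  i=1: (5/16) × log₂((5/16)/(1/4)) = (5/16) × log₂(5/4) = 0.1006
  i=2: (1/16) × log₂((1/16)/(9/16)) = (1/16) × log₂(1/9) = -0.1981
D(P||Q) = 1.0856 + 0.1006 - 0.1981
  = 0.9881 bits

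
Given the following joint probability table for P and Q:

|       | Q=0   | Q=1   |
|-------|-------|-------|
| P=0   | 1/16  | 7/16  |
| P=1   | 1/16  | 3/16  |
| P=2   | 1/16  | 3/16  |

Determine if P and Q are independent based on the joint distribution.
Marginal P(P) (row sums):
  P(P=0) = 1/16 + 7/16 = 1/2
  P(P=1) = 1/16 + 3/16 = 1/4
  P(P=2) = 1/16 + 3/16 = 1/4
Marginal P(Q) (column sums):
  P(Q=0) = 1/16 + 1/16 + 1/16 = 3/16
  P(Q=1) = 7/16 + 3/16 + 3/16 = 13/16

P and Q are independent iff P(P=i,Q=j) = P(P=i)·P(Q=j) for every cell.
  P(P=0)·P(Q=0) = 1/2 × 3/16 = 3/32, but P(P=0,Q=0) = 1/16 ✗

No, P and Q are not independent. Quantitatively, I(P;Q) > 0:

H(P) = -[(1/2)·log₂(1/2) + (1/4)·log₂(1/4) + (1/4)·log₂(1/4)]
  = 0.5000 + 0.5000 + 0.5000
  = 1.5000 bits
H(Q) = -[(3/16)·log₂(3/16) + (13/16)·log₂(13/16)]
  = 0.4528 + 0.2434
  = 0.6962 bits
H(P,Q) = -[(1/16)·log₂(1/16) + (7/16)·log₂(7/16) + (1/16)·log₂(1/16) + (3/16)·log₂(3/16) + (1/16)·log₂(1/16) + (3/16)·log₂(3/16)]
  = 0.2500 + 0.5218 + 0.2500 + 0.4528 + 0.2500 + 0.4528
  = 2.1774 bits
I(P;Q) = H(P) + H(Q) - H(P,Q) = 1.5000 + 0.6962 - 2.1774 = 0.0188 bits > 0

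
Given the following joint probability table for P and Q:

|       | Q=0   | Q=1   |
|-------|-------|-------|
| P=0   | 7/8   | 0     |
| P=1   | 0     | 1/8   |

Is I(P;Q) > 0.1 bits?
Marginal P(P) (row sums):
  P(P=0) = 7/8 + 0 = 7/8
  P(P=1) = 0 + 1/8 = 1/8
Marginal P(Q) (column sums):
  P(Q=0) = 7/8 + 0 = 7/8
  P(Q=1) = 0 + 1/8 = 1/8

H(P) = -[(7/8)·log₂(7/8) + (1/8)·log₂(1/8)]
  = 0.1686 + 0.3750
  = 0.5436 bits
H(Q) = -[(7/8)·log₂(7/8) + (1/8)·log₂(1/8)]
  = 0.1686 + 0.3750
  = 0.5436 bits
H(P,Q) = -[(7/8)·log₂(7/8) + (1/8)·log₂(1/8)]
  = 0.1686 + 0.3750
  = 0.5436 bits

I(P;Q) = H(P) + H(Q) - H(P,Q)
  = 0.5436 + 0.5436 - 0.5436
  = 0.5436 bits

Yes. I(P;Q) = 0.5436 bits, which is > 0.1 bits.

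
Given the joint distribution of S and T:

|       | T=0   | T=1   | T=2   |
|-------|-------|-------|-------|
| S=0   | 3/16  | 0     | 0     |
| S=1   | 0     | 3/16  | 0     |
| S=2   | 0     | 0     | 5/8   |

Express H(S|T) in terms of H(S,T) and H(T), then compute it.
H(S|T) = H(S,T) - H(T)

Marginal P(T) (column sums):
  P(T=0) = 3/16 + 0 + 0 = 3/16
  P(T=1) = 0 + 3/16 + 0 = 3/16
  P(T=2) = 0 + 0 + 5/8 = 5/8

H(S,T) = -[(3/16)·log₂(3/16) + (3/16)·log₂(3/16) + (5/8)·log₂(5/8)]
  = 0.4528 + 0.4528 + 0.4238
  = 1.3294 bits
H(T) = -[(3/16)·log₂(3/16) + (3/16)·log₂(3/16) + (5/8)·log₂(5/8)]
  = 0.4528 + 0.4528 + 0.4238
  = 1.3294 bits

H(S|T) = 1.3294 - 1.3294 = 0.0000 bits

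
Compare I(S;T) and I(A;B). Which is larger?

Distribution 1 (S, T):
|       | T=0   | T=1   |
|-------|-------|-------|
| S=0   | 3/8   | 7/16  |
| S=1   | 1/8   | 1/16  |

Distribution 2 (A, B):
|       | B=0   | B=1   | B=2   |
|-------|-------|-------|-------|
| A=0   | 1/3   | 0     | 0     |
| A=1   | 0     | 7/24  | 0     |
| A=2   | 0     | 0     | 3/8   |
Distribution 1 (S, T):
Marginal P(S) (row sums):
  P(S=0) = 3/8 + 7/16 = 13/16
  P(S=1) = 1/8 + 1/16 = 3/16
Marginal P(T) (column sums):
  P(T=0) = 3/8 + 1/8 = 1/2
  P(T=1) = 7/16 + 1/16 = 1/2

H(S) = -[(13/16)·log₂(13/16) + (3/16)·log₂(3/16)]
  = 0.2434 + 0.4528
  = 0.6962 bits
H(T) = -[(1/2)·log₂(1/2) + (1/2)·log₂(1/2)]
  = 0.5000 + 0.5000
  = 1.0000 bits
H(S,T) = -[(3/8)·log₂(3/8) + (7/16)·log₂(7/16) + (1/8)·log₂(1/8) + (1/16)·log₂(1/16)]
  = 0.5306 + 0.5218 + 0.3750 + 0.2500
  = 1.6774 bits

I(S;T) = H(S) + H(T) - H(S,T)
  = 0.6962 + 1.0000 - 1.6774
  = 0.0188 bits

Distribution 2 (A, B):
Marginal P(A) (row sums):
  P(A=0) = 1/3 + 0 + 0 = 1/3
  P(A=1) = 0 + 7/24 + 0 = 7/24
  P(A=2) = 0 + 0 + 3/8 = 3/8
Marginal P(B) (column sums):
  P(B=0) = 1/3 + 0 + 0 = 1/3
  P(B=1) = 0 + 7/24 + 0 = 7/24
  P(B=2) = 0 + 0 + 3/8 = 3/8

H(A) = -[(1/3)·log₂(1/3) + (7/24)·log₂(7/24) + (3/8)·log₂(3/8)]
  = 0.5283 + 0.5185 + 0.5306
  = 1.5774 bits
H(B) = -[(1/3)·log₂(1/3) + (7/24)·log₂(7/24) + (3/8)·log₂(3/8)]
  = 0.5283 + 0.5185 + 0.5306
  = 1.5774 bits
H(A,B) = -[(1/3)·log₂(1/3) + (7/24)·log₂(7/24) + (3/8)·log₂(3/8)]
  = 0.5283 + 0.5185 + 0.5306
  = 1.5774 bits

I(A;B) = H(A) + H(B) - H(A,B)
  = 1.5774 + 1.5774 - 1.5774
  = 1.5774 bits

I(A;B) = 1.5774 bits > I(S;T) = 0.0188 bits, so (A, B) has the higher mutual information (stronger dependence).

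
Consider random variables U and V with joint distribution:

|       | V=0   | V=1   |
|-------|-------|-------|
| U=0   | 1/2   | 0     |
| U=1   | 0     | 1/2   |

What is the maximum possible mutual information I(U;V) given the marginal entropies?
The upper bound on mutual information is I(U;V) ≤ min(H(U), H(V)).

Marginal P(U) (row sums):
  P(U=0) = 1/2 + 0 = 1/2
  P(U=1) = 0 + 1/2 = 1/2
Marginal P(V) (column sums):
  P(V=0) = 1/2 + 0 = 1/2
  P(V=1) = 0 + 1/2 = 1/2

H(U) = -[(1/2)·log₂(1/2) + (1/2)·log₂(1/2)]
  = 0.5000 + 0.5000
  = 1.0000 bits
H(V) = -[(1/2)·log₂(1/2) + (1/2)·log₂(1/2)]
  = 0.5000 + 0.5000
  = 1.0000 bits

Maximum possible I(U;V) = min(1.0000, 1.0000) = 1.0000 bits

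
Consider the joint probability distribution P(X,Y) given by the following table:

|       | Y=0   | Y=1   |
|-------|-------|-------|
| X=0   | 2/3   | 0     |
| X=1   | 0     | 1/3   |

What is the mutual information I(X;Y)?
Marginal P(X) (row sums):
  P(X=0) = 2/3 + 0 = 2/3
  P(X=1) = 0 + 1/3 = 1/3
Marginal P(Y) (column sums):
  P(Y=0) = 2/3 + 0 = 2/3
  P(Y=1) = 0 + 1/3 = 1/3

H(X) = -[(2/3)·log₂(2/3) + (1/3)·log₂(1/3)]
  = 0.3900 + 0.5283
  = 0.9183 bits
H(Y) = -[(2/3)·log₂(2/3) + (1/3)·log₂(1/3)]
  = 0.3900 + 0.5283
  = 0.9183 bits
H(X,Y) = -[(2/3)·log₂(2/3) + (1/3)·log₂(1/3)]
  = 0.3900 + 0.5283
  = 0.9183 bits

I(X;Y) = H(X) + H(Y) - H(X,Y)
  = 0.9183 + 0.9183 - 0.9183
  = 0.9183 bits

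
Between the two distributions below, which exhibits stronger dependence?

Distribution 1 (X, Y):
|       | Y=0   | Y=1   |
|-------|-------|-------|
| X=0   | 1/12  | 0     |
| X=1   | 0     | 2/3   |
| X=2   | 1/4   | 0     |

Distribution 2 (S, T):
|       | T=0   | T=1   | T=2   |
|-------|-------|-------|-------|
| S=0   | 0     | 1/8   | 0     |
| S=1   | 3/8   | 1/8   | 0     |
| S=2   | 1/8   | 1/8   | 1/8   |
Distribution 1 (X, Y):
Marginal P(X) (row sums):
  P(X=0) = 1/12 + 0 = 1/12
  P(X=1) = 0 + 2/3 = 2/3
  P(X=2) = 1/4 + 0 = 1/4
Marginal P(Y) (column sums):
  P(Y=0) = 1/12 + 0 + 1/4 = 1/3
  P(Y=1) = 0 + 2/3 + 0 = 2/3

H(X) = -[(1/12)·log₂(1/12) + (2/3)·log₂(2/3) + (1/4)·log₂(1/4)]
  = 0.2987 + 0.3900 + 0.5000
  = 1.1887 bits
H(Y) = -[(1/3)·log₂(1/3) + (2/3)·log₂(2/3)]
  = 0.5283 + 0.3900
  = 0.9183 bits
H(X,Y) = -[(1/12)·log₂(1/12) + (2/3)·log₂(2/3) + (1/4)·log₂(1/4)]
  = 0.2987 + 0.3900 + 0.5000
  = 1.1887 bits

I(X;Y) = H(X) + H(Y) - H(X,Y)
  = 1.1887 + 0.9183 - 1.1887
  = 0.9183 bits

Distribution 2 (S, T):
Marginal P(S) (row sums):
  P(S=0) = 0 + 1/8 + 0 = 1/8
  P(S=1) = 3/8 + 1/8 + 0 = 1/2
  P(S=2) = 1/8 + 1/8 + 1/8 = 3/8
Marginal P(T) (column sums):
  P(T=0) = 0 + 3/8 + 1/8 = 1/2
  P(T=1) = 1/8 + 1/8 + 1/8 = 3/8
  P(T=2) = 0 + 0 + 1/8 = 1/8

H(S) = -[(1/8)·log₂(1/8) + (1/2)·log₂(1/2) + (3/8)·log₂(3/8)]
  = 0.3750 + 0.5000 + 0.5306
  = 1.4056 bits
H(T) = -[(1/2)·log₂(1/2) + (3/8)·log₂(3/8) + (1/8)·log₂(1/8)]
  = 0.5000 + 0.5306 + 0.3750
  = 1.4056 bits
H(S,T) = -[(1/8)·log₂(1/8) + (3/8)·log₂(3/8) + (1/8)·log₂(1/8) + (1/8)·log₂(1/8) + (1/8)·log₂(1/8) + (1/8)·log₂(1/8)]
  = 0.3750 + 0.5306 + 0.3750 + 0.3750 + 0.3750 + 0.3750
  = 2.4056 bits

I(S;T) = H(S) + H(T) - H(S,T)
  = 1.4056 + 1.4056 - 2.4056
  = 0.4056 bits

I(X;Y) = 0.9183 bits > I(S;T) = 0.4056 bits, so (X, Y) has the higher mutual information (stronger dependence).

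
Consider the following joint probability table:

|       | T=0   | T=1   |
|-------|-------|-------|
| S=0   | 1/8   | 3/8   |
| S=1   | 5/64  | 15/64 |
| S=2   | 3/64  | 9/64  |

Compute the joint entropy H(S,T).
H(S,T) = -Σ P(S,T) log₂ P(S,T), summed over the non-zero cells:
H(S,T) = -[(1/8)·log₂(1/8) + (3/8)·log₂(3/8) + (5/64)·log₂(5/64) + (15/64)·log₂(15/64) + (3/64)·log₂(3/64) + (9/64)·log₂(9/64)]
  = 0.3750 + 0.5306 + 0.2873 + 0.4906 + 0.2070 + 0.3980
  = 2.2885 bits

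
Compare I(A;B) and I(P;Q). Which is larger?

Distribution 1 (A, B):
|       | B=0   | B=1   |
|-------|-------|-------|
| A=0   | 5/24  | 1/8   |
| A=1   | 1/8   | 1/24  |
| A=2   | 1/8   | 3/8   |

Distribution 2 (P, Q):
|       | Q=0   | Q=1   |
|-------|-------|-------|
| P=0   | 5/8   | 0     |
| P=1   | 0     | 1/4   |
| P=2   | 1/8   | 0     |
Distribution 1 (A, B):
Marginal P(A) (row sums):
  P(A=0) = 5/24 + 1/8 = 1/3
  P(A=1) = 1/8 + 1/24 = 1/6
  P(A=2) = 1/8 + 3/8 = 1/2
Marginal P(B) (column sums):
  P(B=0) = 5/24 + 1/8 + 1/8 = 11/24
  P(B=1) = 1/8 + 1/24 + 3/8 = 13/24

H(A) = -[(1/3)·log₂(1/3) + (1/6)·log₂(1/6) + (1/2)·log₂(1/2)]
  = 0.5283 + 0.4308 + 0.5000
  = 1.4591 bits
H(B) = -[(11/24)·log₂(11/24) + (13/24)·log₂(13/24)]
  = 0.5159 + 0.4791
  = 0.9950 bits
H(A,B) = -[(5/24)·log₂(5/24) + (1/8)·log₂(1/8) + (1/8)·log₂(1/8) + (1/24)·log₂(1/24) + (1/8)·log₂(1/8) + (3/8)·log₂(3/8)]
  = 0.4715 + 0.3750 + 0.3750 + 0.1910 + 0.3750 + 0.5306
  = 2.3181 bits

I(A;B) = H(A) + H(B) - H(A,B)
  = 1.4591 + 0.9950 - 2.3181
  = 0.1360 bits

Distribution 2 (P, Q):
Marginal P(P) (row sums):
  P(P=0) = 5/8 + 0 = 5/8
  P(P=1) = 0 + 1/4 = 1/4
  P(P=2) = 1/8 + 0 = 1/8
Marginal P(Q) (column sums):
  P(Q=0) = 5/8 + 0 + 1/8 = 3/4
  P(Q=1) = 0 + 1/4 + 0 = 1/4

H(P) = -[(5/8)·log₂(5/8) + (1/4)·log₂(1/4) + (1/8)·log₂(1/8)]
  = 0.4238 + 0.5000 + 0.3750
  = 1.2988 bits
H(Q) = -[(3/4)·log₂(3/4) + (1/4)·log₂(1/4)]
  = 0.3113 + 0.5000
  = 0.8113 bits
H(P,Q) = -[(5/8)·log₂(5/8) + (1/4)·log₂(1/4) + (1/8)·log₂(1/8)]
  = 0.4238 + 0.5000 + 0.3750
  = 1.2988 bits

I(P;Q) = H(P) + H(Q) - H(P,Q)
  = 1.2988 + 0.8113 - 1.2988
  = 0.8113 bits

I(P;Q) = 0.8113 bits > I(A;B) = 0.1360 bits, so (P, Q) has the higher mutual information (stronger dependence).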